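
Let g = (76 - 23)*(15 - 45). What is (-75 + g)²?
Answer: 2772225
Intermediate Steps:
g = -1590 (g = 53*(-30) = -1590)
(-75 + g)² = (-75 - 1590)² = (-1665)² = 2772225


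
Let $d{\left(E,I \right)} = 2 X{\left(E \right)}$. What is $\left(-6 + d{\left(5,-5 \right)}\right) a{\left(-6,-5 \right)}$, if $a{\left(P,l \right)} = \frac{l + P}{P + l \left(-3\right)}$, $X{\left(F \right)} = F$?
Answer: $- \frac{44}{9} \approx -4.8889$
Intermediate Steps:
$d{\left(E,I \right)} = 2 E$
$a{\left(P,l \right)} = \frac{P + l}{P - 3 l}$
$\left(-6 + d{\left(5,-5 \right)}\right) a{\left(-6,-5 \right)} = \left(-6 + 2 \cdot 5\right) \frac{-6 - 5}{-6 - -15} = \left(-6 + 10\right) \frac{1}{-6 + 15} \left(-11\right) = 4 \cdot \frac{1}{9} \left(-11\right) = 4 \left(- \frac{11}{9}\right) = - \frac{44}{9}$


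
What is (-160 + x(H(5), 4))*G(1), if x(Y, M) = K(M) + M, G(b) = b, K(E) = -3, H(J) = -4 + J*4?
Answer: -159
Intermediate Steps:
H(J) = -4 + 4*J
x(Y, M) = -3 + M
(-160 + x(H(5), 4))*G(1) = (-160 + (-3 + 4))*1 = (-160 + 1)*1 = -159*1 = -159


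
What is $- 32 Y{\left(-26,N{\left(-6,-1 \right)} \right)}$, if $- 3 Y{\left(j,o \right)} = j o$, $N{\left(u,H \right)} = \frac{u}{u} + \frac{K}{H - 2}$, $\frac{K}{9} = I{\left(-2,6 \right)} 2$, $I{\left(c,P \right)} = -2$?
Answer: $- \frac{10816}{3} \approx -3605.3$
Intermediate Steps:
$K = -36$ ($K = 9 \left(\left(-2\right) 2\right) = 9 \left(-4\right) = -36$)
$N{\left(u,H \right)} = 1 - \frac{36}{-2 + H}$ ($N{\left(u,H \right)} = \frac{u}{u} - \frac{36}{H - 2} = 1 - \frac{36}{-2 + H}$)
$Y{\left(j,o \right)} = - \frac{j o}{3}$
$- 32 Y{\left(-26,N{\left(-6,-1 \right)} \right)} = - 32 \left(\left(- \frac{1}{3}\right) \left(-26\right) \frac{-38 - 1}{-2 - 1}\right) = - 32 \left(\left(- \frac{1}{3}\right) \left(-26\right) \frac{1}{-3} \left(-39\right)\right) = - 32 \left(\left(- \frac{1}{3}\right) \left(-26\right) \left(\left(- \frac{1}{3}\right) \left(-39\right)\right)\right) = - 32 \left(\left(- \frac{1}{3}\right) \left(-26\right) 13\right) = \left(-32\right) \frac{338}{3} = - \frac{10816}{3}$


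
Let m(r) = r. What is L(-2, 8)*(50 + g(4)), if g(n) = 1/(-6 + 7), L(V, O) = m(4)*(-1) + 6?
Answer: 102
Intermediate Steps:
L(V, O) = 2 (L(V, O) = 4*(-1) + 6 = -4 + 6 = 2)
g(n) = 1 (g(n) = 1/1 = 1)
L(-2, 8)*(50 + g(4)) = 2*(50 + 1) = 2*51 = 102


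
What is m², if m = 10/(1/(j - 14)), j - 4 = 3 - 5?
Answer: 14400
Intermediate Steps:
j = 2 (j = 4 + (3 - 5) = 4 - 2 = 2)
m = -120 (m = 10/(1/(2 - 14)) = 10/(1/(-12)) = 10/(-1/12) = 10*(-12) = -120)
m² = (-120)² = 14400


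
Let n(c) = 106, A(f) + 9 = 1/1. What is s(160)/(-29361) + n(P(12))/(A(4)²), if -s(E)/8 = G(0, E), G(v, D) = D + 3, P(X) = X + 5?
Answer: 1597861/939552 ≈ 1.7007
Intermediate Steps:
P(X) = 5 + X
G(v, D) = 3 + D
s(E) = -24 - 8*E (s(E) = -8*(3 + E) = -24 - 8*E)
A(f) = -8 (A(f) = -9 + 1/1 = -9 + 1 = -8)
s(160)/(-29361) + n(P(12))/(A(4)²) = (-24 - 8*160)/(-29361) + 106/((-8)²) = (-24 - 1280)*(-1/29361) + 106/64 = -1304*(-1/29361) + 106*(1/64) = 1304/29361 + 53/32 = 1597861/939552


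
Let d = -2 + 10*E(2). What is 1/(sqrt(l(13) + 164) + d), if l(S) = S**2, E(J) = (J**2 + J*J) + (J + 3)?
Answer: 128/16051 - 3*sqrt(37)/16051 ≈ 0.0068377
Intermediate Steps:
E(J) = 3 + J + 2*J**2 (E(J) = (J**2 + J**2) + (3 + J) = 2*J**2 + (3 + J) = 3 + J + 2*J**2)
d = 128 (d = -2 + 10*(3 + 2 + 2*2**2) = -2 + 10*(3 + 2 + 2*4) = -2 + 10*(3 + 2 + 8) = -2 + 10*13 = -2 + 130 = 128)
1/(sqrt(l(13) + 164) + d) = 1/(sqrt(13**2 + 164) + 128) = 1/(sqrt(169 + 164) + 128) = 1/(sqrt(333) + 128) = 1/(3*sqrt(37) + 128) = 1/(128 + 3*sqrt(37))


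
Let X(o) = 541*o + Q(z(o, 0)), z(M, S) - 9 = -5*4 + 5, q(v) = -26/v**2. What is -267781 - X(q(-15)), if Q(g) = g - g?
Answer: -60236659/225 ≈ -2.6772e+5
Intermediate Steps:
q(v) = -26/v**2
z(M, S) = -6 (z(M, S) = 9 + (-5*4 + 5) = 9 + (-20 + 5) = 9 - 15 = -6)
Q(g) = 0
X(o) = 541*o (X(o) = 541*o + 0 = 541*o)
-267781 - X(q(-15)) = -267781 - 541*(-26/(-15)**2) = -267781 - 541*(-26*1/225) = -267781 - 541*(-26)/225 = -267781 - 1*(-14066/225) = -267781 + 14066/225 = -60236659/225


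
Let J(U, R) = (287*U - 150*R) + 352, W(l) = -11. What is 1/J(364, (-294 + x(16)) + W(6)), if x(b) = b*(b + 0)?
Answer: 1/112170 ≈ 8.9150e-6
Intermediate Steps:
x(b) = b**2 (x(b) = b*b = b**2)
J(U, R) = 352 - 150*R + 287*U (J(U, R) = (-150*R + 287*U) + 352 = 352 - 150*R + 287*U)
1/J(364, (-294 + x(16)) + W(6)) = 1/(352 - 150*((-294 + 16**2) - 11) + 287*364) = 1/(352 - 150*((-294 + 256) - 11) + 104468) = 1/(352 - 150*(-38 - 11) + 104468) = 1/(352 - 150*(-49) + 104468) = 1/(352 + 7350 + 104468) = 1/112170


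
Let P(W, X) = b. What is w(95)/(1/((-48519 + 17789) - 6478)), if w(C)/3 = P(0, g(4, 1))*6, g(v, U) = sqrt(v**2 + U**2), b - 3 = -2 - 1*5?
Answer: 2678976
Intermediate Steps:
b = -4 (b = 3 + (-2 - 1*5) = 3 + (-2 - 5) = 3 - 7 = -4)
g(v, U) = sqrt(U**2 + v**2)
P(W, X) = -4
w(C) = -72 (w(C) = 3*(-4*6) = 3*(-24) = -72)
w(95)/(1/((-48519 + 17789) - 6478)) = -72/(1/((-48519 + 17789) - 6478)) = -72/(1/(-30730 - 6478)) = -72/(1/(-37208)) = -72/(-1/37208) = -72*(-37208) = 2678976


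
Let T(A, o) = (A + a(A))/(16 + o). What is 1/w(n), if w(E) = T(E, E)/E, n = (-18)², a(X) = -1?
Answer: 6480/19 ≈ 341.05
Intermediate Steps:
n = 324
T(A, o) = (-1 + A)/(16 + o) (T(A, o) = (A - 1)/(16 + o) = (-1 + A)/(16 + o))
w(E) = (-1 + E)/(E*(16 + E)) (w(E) = ((-1 + E)/(16 + E))/E = (-1 + E)/(E*(16 + E)))
1/w(n) = 1/((-1 + 324)/(324*(16 + 324))) = 1/((1/324)*323/340) = 1/((1/324)*(1/340)*323) = 1/(19/6480) = 6480/19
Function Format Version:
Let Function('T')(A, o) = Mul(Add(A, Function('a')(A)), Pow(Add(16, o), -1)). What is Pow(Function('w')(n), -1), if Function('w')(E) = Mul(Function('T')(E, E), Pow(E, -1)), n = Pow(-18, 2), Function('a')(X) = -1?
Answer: Rational(6480, 19) ≈ 341.05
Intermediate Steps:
n = 324
Function('T')(A, o) = Mul(Pow(Add(16, o), -1), Add(-1, A)) (Function('T')(A, o) = Mul(Add(A, -1), Pow(Add(16, o), -1)) = Mul(Add(-1, A), Pow(Add(16, o), -1)) = Mul(Pow(Add(16, o), -1), Add(-1, A)))
Function('w')(E) = Mul(Pow(E, -1), Pow(Add(16, E), -1), Add(-1, E)) (Function('w')(E) = Mul(Mul(Pow(Add(16, E), -1), Add(-1, E)), Pow(E, -1)) = Mul(Pow(E, -1), Pow(Add(16, E), -1), Add(-1, E)))
Pow(Function('w')(n), -1) = Pow(Mul(Pow(324, -1), Pow(Add(16, 324), -1), Add(-1, 324)), -1) = Pow(Mul(Rational(1, 324), Pow(340, -1), 323), -1) = Pow(Mul(Rational(1, 324), Rational(1, 340), 323), -1) = Pow(Rational(19, 6480), -1) = Rational(6480, 19)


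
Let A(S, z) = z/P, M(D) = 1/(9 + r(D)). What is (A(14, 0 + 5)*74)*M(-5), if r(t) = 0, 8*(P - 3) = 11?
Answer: 592/63 ≈ 9.3968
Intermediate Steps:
P = 35/8 (P = 3 + (1/8)*11 = 3 + 11/8 = 35/8 ≈ 4.3750)
M(D) = 1/9 (M(D) = 1/(9 + 0) = 1/9)
A(S, z) = 8*z/35 (A(S, z) = z/(35/8) = z*(8/35) = 8*z/35)
(A(14, 0 + 5)*74)*M(-5) = ((8*(0 + 5)/35)*74)*(1/9) = (((8/35)*5)*74)*(1/9) = ((8/7)*74)*(1/9) = (592/7)*(1/9) = 592/63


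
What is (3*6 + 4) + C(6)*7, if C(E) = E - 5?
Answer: 29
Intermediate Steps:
C(E) = -5 + E
(3*6 + 4) + C(6)*7 = (3*6 + 4) + (-5 + 6)*7 = (18 + 4) + 1*7 = 22 + 7 = 29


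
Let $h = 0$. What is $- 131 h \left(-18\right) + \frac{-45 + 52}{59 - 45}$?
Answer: $\frac{1}{2} \approx 0.5$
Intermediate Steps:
$- 131 h \left(-18\right) + \frac{-45 + 52}{59 - 45} = - 131 \cdot 0 \left(-18\right) + \frac{-45 + 52}{59 - 45} = \left(-131\right) 0 + \frac{7}{14} = 0 + 7 \cdot \frac{1}{14} = 0 + \frac{1}{2} = \frac{1}{2}$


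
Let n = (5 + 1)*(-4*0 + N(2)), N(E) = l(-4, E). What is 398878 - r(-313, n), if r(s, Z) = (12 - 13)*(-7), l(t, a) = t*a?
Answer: 398871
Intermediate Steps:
l(t, a) = a*t
N(E) = -4*E (N(E) = E*(-4) = -4*E)
n = -48 (n = (5 + 1)*(-4*0 - 4*2) = 6*(0 - 8) = 6*(-8) = -48)
r(s, Z) = 7 (r(s, Z) = -1*(-7) = 7)
398878 - r(-313, n) = 398878 - 1*7 = 398878 - 7 = 398871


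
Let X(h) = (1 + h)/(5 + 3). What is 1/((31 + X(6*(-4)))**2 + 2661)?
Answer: 64/220929 ≈ 0.00028969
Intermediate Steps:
X(h) = 1/8 + h/8 (X(h) = (1 + h)/8 = (1 + h)*(1/8) = 1/8 + h/8)
1/((31 + X(6*(-4)))**2 + 2661) = 1/((31 + (1/8 + (6*(-4))/8))**2 + 2661) = 1/((31 + (1/8 + (1/8)*(-24)))**2 + 2661) = 1/((31 + (1/8 - 3))**2 + 2661) = 1/((31 - 23/8)**2 + 2661) = 1/((225/8)**2 + 2661) = 1/(50625/64 + 2661) = 1/(220929/64) = 64/220929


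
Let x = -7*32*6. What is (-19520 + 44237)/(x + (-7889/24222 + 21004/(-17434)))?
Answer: -5218825831758/284099573713 ≈ -18.370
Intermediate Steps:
x = -1344 (x = -224*6 = -1344)
(-19520 + 44237)/(x + (-7889/24222 + 21004/(-17434))) = (-19520 + 44237)/(-1344 + (-7889/24222 + 21004/(-17434))) = 24717/(-1344 + (-7889*1/24222 + 21004*(-1/17434))) = 24717/(-1344 + (-7889/24222 - 10502/8717)) = 24717/(-1344 - 323147857/211143174) = 24717/(-284099573713/211143174) = 24717*(-211143174/284099573713) = -5218825831758/284099573713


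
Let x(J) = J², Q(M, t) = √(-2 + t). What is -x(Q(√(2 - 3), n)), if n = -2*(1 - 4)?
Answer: -4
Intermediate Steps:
n = 6 (n = -2*(-3) = 6)
-x(Q(√(2 - 3), n)) = -(√(-2 + 6))² = -(√4)² = -1*2² = -1*4 = -4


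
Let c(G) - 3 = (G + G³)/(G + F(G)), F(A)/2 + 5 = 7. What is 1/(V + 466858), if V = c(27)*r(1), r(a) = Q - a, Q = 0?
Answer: 31/14452795 ≈ 2.1449e-6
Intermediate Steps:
F(A) = 4 (F(A) = -10 + 2*7 = -10 + 14 = 4)
r(a) = -a (r(a) = 0 - a = -a)
c(G) = 3 + (G + G³)/(4 + G) (c(G) = 3 + (G + G³)/(G + 4) = 3 + (G + G³)/(4 + G))
V = -19803/31 (V = ((12 + 27³ + 4*27)/(4 + 27))*(-1*1) = ((12 + 19683 + 108)/31)*(-1) = ((1/31)*19803)*(-1) = (19803/31)*(-1) = -19803/31 ≈ -638.81)
1/(V + 466858) = 1/(-19803/31 + 466858) = 1/(14452795/31) = 31/14452795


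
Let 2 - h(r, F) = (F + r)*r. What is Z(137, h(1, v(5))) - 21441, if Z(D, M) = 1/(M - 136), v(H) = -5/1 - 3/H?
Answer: -13872332/647 ≈ -21441.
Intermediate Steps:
v(H) = -5 - 3/H (v(H) = -5*1 - 3/H = -5 - 3/H)
h(r, F) = 2 - r*(F + r) (h(r, F) = 2 - (F + r)*r = 2 - r*(F + r))
Z(D, M) = 1/(-136 + M)
Z(137, h(1, v(5))) - 21441 = 1/(-136 + (2 - 1*1² - 1*(-5 - 3/5)*1)) - 21441 = 1/(-136 + (2 - 1*1 - 1*(-5 - 3*⅕)*1)) - 21441 = 1/(-136 + (2 - 1 - 1*(-5 - ⅗)*1)) - 21441 = 1/(-136 + (2 - 1 - 1*(-28/5)*1)) - 21441 = 1/(-136 + (2 - 1 + 28/5)) - 21441 = 1/(-136 + 33/5) - 21441 = 1/(-647/5) - 21441 = -5/647 - 21441 = -13872332/647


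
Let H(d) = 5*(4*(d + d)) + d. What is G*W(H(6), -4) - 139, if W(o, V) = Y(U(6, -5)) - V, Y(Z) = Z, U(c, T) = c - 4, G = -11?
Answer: -205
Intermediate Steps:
U(c, T) = -4 + c
H(d) = 41*d (H(d) = 5*(4*(2*d)) + d = 5*(8*d) + d = 40*d + d = 41*d)
W(o, V) = 2 - V (W(o, V) = (-4 + 6) - V = 2 - V)
G*W(H(6), -4) - 139 = -11*(2 - 1*(-4)) - 139 = -11*(2 + 4) - 139 = -11*6 - 139 = -66 - 139 = -205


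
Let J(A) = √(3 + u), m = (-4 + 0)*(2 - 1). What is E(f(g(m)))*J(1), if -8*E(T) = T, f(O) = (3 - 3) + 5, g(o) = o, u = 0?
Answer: -5*√3/8 ≈ -1.0825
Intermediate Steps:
m = -4 (m = -4*1 = -4)
J(A) = √3 (J(A) = √(3 + 0) = √3)
f(O) = 5 (f(O) = 0 + 5 = 5)
E(T) = -T/8
E(f(g(m)))*J(1) = (-⅛*5)*√3 = -5*√3/8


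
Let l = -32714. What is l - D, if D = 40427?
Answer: -73141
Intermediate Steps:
l - D = -32714 - 1*40427 = -32714 - 40427 = -73141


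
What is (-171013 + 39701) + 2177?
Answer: -129135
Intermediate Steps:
(-171013 + 39701) + 2177 = -131312 + 2177 = -129135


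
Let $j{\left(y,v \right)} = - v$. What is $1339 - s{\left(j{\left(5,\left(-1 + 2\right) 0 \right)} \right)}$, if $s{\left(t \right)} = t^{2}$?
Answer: $1339$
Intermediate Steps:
$1339 - s{\left(j{\left(5,\left(-1 + 2\right) 0 \right)} \right)} = 1339 - \left(- \left(-1 + 2\right) 0\right)^{2} = 1339 - \left(- 1 \cdot 0\right)^{2} = 1339 - \left(\left(-1\right) 0\right)^{2} = 1339 - 0^{2} = 1339 - 0 = 1339 + 0 = 1339$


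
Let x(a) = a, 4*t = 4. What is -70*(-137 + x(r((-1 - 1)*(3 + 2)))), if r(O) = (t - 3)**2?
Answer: 9310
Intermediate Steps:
t = 1 (t = (1/4)*4 = 1)
r(O) = 4 (r(O) = (1 - 3)**2 = (-2)**2 = 4)
-70*(-137 + x(r((-1 - 1)*(3 + 2)))) = -70*(-137 + 4) = -70*(-133) = 9310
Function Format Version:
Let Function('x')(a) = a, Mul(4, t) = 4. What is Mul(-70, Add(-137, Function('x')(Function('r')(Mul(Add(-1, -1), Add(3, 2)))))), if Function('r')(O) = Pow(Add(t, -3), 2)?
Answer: 9310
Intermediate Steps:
t = 1 (t = Mul(Rational(1, 4), 4) = 1)
Function('r')(O) = 4 (Function('r')(O) = Pow(Add(1, -3), 2) = Pow(-2, 2) = 4)
Mul(-70, Add(-137, Function('x')(Function('r')(Mul(Add(-1, -1), Add(3, 2)))))) = Mul(-70, Add(-137, 4)) = Mul(-70, -133) = 9310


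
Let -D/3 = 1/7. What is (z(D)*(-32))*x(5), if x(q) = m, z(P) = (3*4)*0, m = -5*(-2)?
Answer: 0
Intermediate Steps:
m = 10
D = -3/7 ≈ -0.42857
z(P) = 0 (z(P) = 12*0 = 0)
x(q) = 10
(z(D)*(-32))*x(5) = (0*(-32))*10 = 0*10 = 0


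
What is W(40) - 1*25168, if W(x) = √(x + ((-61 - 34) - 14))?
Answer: -25168 + I*√69 ≈ -25168.0 + 8.3066*I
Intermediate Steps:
W(x) = √(-109 + x) (W(x) = √(x + (-95 - 14)) = √(x - 109) = √(-109 + x))
W(40) - 1*25168 = √(-109 + 40) - 1*25168 = √(-69) - 25168 = I*√69 - 25168 = -25168 + I*√69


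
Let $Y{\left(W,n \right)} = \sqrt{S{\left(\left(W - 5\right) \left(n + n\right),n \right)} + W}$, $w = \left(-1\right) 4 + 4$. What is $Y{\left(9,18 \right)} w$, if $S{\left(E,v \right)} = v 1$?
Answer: $0$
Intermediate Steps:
$S{\left(E,v \right)} = v$
$w = 0$ ($w = -4 + 4 = 0$)
$Y{\left(W,n \right)} = \sqrt{W + n}$ ($Y{\left(W,n \right)} = \sqrt{n + W} = \sqrt{W + n}$)
$Y{\left(9,18 \right)} w = \sqrt{9 + 18} \cdot 0 = \sqrt{27} \cdot 0 = 3 \sqrt{3} \cdot 0 = 0$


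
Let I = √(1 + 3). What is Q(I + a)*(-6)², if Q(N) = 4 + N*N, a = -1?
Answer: 180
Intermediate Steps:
I = 2 (I = √4 = 2)
Q(N) = 4 + N²
Q(I + a)*(-6)² = (4 + (2 - 1)²)*(-6)² = (4 + 1²)*36 = (4 + 1)*36 = 5*36 = 180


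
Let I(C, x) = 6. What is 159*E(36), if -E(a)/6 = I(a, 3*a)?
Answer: -5724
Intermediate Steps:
E(a) = -36 (E(a) = -6*6 = -36)
159*E(36) = 159*(-36) = -5724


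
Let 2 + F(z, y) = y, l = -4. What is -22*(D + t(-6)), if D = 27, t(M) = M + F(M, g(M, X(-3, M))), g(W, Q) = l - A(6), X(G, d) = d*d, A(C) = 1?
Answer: -308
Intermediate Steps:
X(G, d) = d**2
g(W, Q) = -5 (g(W, Q) = -4 - 1*1 = -4 - 1 = -5)
F(z, y) = -2 + y
t(M) = -7 + M (t(M) = M + (-2 - 5) = M - 7 = -7 + M)
-22*(D + t(-6)) = -22*(27 + (-7 - 6)) = -22*(27 - 13) = -22*14 = -308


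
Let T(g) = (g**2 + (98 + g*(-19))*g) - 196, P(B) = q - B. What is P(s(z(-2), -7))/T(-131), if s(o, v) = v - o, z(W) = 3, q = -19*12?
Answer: 109/160966 ≈ 0.00067716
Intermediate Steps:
q = -228
P(B) = -228 - B
T(g) = -196 + g**2 + g*(98 - 19*g) (T(g) = (g**2 + (98 - 19*g)*g) - 196 = (g**2 + g*(98 - 19*g)) - 196 = -196 + g**2 + g*(98 - 19*g))
P(s(z(-2), -7))/T(-131) = (-228 - (-7 - 1*3))/(-196 - 18*(-131)**2 + 98*(-131)) = (-228 - (-7 - 3))/(-196 - 18*17161 - 12838) = (-228 - 1*(-10))/(-196 - 308898 - 12838) = (-228 + 10)/(-321932) = -218*(-1/321932) = 109/160966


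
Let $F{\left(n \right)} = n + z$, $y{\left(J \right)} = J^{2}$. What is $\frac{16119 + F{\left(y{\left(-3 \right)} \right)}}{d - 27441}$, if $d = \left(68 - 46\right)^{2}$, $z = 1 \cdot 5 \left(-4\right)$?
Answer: $- \frac{16108}{26957} \approx -0.59754$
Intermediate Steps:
$z = -20$ ($z = 5 \left(-4\right) = -20$)
$d = 484$ ($d = 22^{2} = 484$)
$F{\left(n \right)} = -20 + n$ ($F{\left(n \right)} = n - 20 = -20 + n$)
$\frac{16119 + F{\left(y{\left(-3 \right)} \right)}}{d - 27441} = \frac{16119 - \left(20 - \left(-3\right)^{2}\right)}{484 - 27441} = \frac{16119 + \left(-20 + 9\right)}{-26957} = \left(16119 - 11\right) \left(- \frac{1}{26957}\right) = 16108 \left(- \frac{1}{26957}\right) = - \frac{16108}{26957}$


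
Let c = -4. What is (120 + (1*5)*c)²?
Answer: 10000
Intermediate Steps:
(120 + (1*5)*c)² = (120 + (1*5)*(-4))² = (120 + 5*(-4))² = (120 - 20)² = 100² = 10000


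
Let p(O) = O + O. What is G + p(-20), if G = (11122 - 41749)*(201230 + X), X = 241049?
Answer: -13545678973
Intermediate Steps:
G = -13545678933 (G = (11122 - 41749)*(201230 + 241049) = -30627*442279 = -13545678933)
p(O) = 2*O
G + p(-20) = -13545678933 + 2*(-20) = -13545678933 - 40 = -13545678973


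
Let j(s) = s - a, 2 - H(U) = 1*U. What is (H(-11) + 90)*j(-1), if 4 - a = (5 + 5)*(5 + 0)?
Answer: 4635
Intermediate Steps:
a = -46 (a = 4 - (5 + 5)*(5 + 0) = 4 - 10*5 = 4 - 1*50 = 4 - 50 = -46)
H(U) = 2 - U
j(s) = 46 + s (j(s) = s - 1*(-46) = s + 46 = 46 + s)
(H(-11) + 90)*j(-1) = ((2 - 1*(-11)) + 90)*(46 - 1) = ((2 + 11) + 90)*45 = (13 + 90)*45 = 103*45 = 4635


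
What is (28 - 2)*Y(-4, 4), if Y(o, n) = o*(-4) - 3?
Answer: 338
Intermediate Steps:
Y(o, n) = -3 - 4*o (Y(o, n) = -4*o - 3 = -3 - 4*o)
(28 - 2)*Y(-4, 4) = (28 - 2)*(-3 - 4*(-4)) = 26*(-3 + 16) = 26*13 = 338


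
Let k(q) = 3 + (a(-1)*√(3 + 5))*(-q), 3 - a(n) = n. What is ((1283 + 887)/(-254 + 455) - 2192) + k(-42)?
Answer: -437819/201 + 336*√2 ≈ -1703.0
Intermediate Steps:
a(n) = 3 - n
k(q) = 3 - 8*q*√2 (k(q) = 3 + ((3 - 1*(-1))*√(3 + 5))*(-q) = 3 + ((3 + 1)*√8)*(-q) = 3 + (4*(2*√2))*(-q) = 3 + (8*√2)*(-q) = 3 - 8*q*√2)
((1283 + 887)/(-254 + 455) - 2192) + k(-42) = ((1283 + 887)/(-254 + 455) - 2192) + (3 - 8*(-42)*√2) = (2170/201 - 2192) + (3 + 336*√2) = -438422/201 + (3 + 336*√2) = -437819/201 + 336*√2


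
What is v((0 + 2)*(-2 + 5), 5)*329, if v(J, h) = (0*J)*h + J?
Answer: 1974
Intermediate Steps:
v(J, h) = J (v(J, h) = 0*h + J = 0 + J = J)
v((0 + 2)*(-2 + 5), 5)*329 = ((0 + 2)*(-2 + 5))*329 = (2*3)*329 = 6*329 = 1974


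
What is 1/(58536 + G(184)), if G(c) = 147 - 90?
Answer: 1/58593 ≈ 1.7067e-5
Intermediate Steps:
G(c) = 57
1/(58536 + G(184)) = 1/(58536 + 57) = 1/58593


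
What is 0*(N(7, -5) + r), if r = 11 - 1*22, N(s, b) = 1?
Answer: 0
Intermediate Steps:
r = -11 (r = 11 - 22 = -11)
0*(N(7, -5) + r) = 0*(1 - 11) = 0*(-10) = 0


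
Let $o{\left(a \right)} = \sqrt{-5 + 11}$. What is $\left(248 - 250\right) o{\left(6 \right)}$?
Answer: $- 2 \sqrt{6} \approx -4.899$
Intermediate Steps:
$o{\left(a \right)} = \sqrt{6}$
$\left(248 - 250\right) o{\left(6 \right)} = \left(248 - 250\right) \sqrt{6} = - 2 \sqrt{6}$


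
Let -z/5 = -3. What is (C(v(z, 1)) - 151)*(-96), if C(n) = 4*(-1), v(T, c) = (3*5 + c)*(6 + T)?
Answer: 14880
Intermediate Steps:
z = 15 (z = -5*(-3) = 15)
v(T, c) = (6 + T)*(15 + c) (v(T, c) = (15 + c)*(6 + T) = (6 + T)*(15 + c))
C(n) = -4
(C(v(z, 1)) - 151)*(-96) = (-4 - 151)*(-96) = -155*(-96) = 14880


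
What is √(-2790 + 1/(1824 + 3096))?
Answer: I*√16883962770/2460 ≈ 52.82*I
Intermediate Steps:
√(-2790 + 1/(1824 + 3096)) = √(-2790 + 1/4920) = √(-13726799/4920) = I*√16883962770/2460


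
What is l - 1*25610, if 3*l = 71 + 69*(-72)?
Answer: -81727/3 ≈ -27242.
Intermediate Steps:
l = -4897/3 (l = (71 + 69*(-72))/3 = (71 - 4968)/3 = (⅓)*(-4897) = -4897/3 ≈ -1632.3)
l - 1*25610 = -4897/3 - 1*25610 = -4897/3 - 25610 = -81727/3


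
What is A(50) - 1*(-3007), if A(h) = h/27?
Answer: 81239/27 ≈ 3008.9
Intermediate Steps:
A(h) = h/27 (A(h) = h*(1/27) = h/27)
A(50) - 1*(-3007) = (1/27)*50 - 1*(-3007) = 50/27 + 3007 = 81239/27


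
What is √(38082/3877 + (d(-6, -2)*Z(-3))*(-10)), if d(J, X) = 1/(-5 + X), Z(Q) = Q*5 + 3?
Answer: 3*I*√599066286/27139 ≈ 2.7056*I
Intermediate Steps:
Z(Q) = 3 + 5*Q (Z(Q) = 5*Q + 3 = 3 + 5*Q)
√(38082/3877 + (d(-6, -2)*Z(-3))*(-10)) = √(38082/3877 + ((3 + 5*(-3))/(-5 - 2))*(-10)) = √(38082*(1/3877) + ((3 - 15)/(-7))*(-10)) = √(38082/3877 - ⅐*(-12)*(-10)) = √(38082/3877 + (12/7)*(-10)) = √(38082/3877 - 120/7) = √(-198666/27139) = 3*I*√599066286/27139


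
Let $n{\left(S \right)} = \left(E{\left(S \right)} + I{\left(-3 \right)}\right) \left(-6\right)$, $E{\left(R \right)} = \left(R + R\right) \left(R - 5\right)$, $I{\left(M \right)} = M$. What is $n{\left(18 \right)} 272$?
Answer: $-758880$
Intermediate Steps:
$E{\left(R \right)} = 2 R \left(-5 + R\right)$
$n{\left(S \right)} = 18 - 12 S \left(-5 + S\right)$ ($n{\left(S \right)} = \left(2 S \left(-5 + S\right) - 3\right) \left(-6\right) = \left(-3 + 2 S \left(-5 + S\right)\right) \left(-6\right) = 18 - 12 S \left(-5 + S\right)$)
$n{\left(18 \right)} 272 = \left(18 - 216 \left(-5 + 18\right)\right) 272 = \left(18 - 216 \cdot 13\right) 272 = \left(18 - 2808\right) 272 = \left(-2790\right) 272 = -758880$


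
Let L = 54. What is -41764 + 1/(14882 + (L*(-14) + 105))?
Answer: -594343483/14231 ≈ -41764.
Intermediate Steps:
-41764 + 1/(14882 + (L*(-14) + 105)) = -41764 + 1/(14882 + (54*(-14) + 105)) = -41764 + 1/(14882 + (-756 + 105)) = -41764 + 1/(14882 - 651) = -41764 + 1/14231 = -594343483/14231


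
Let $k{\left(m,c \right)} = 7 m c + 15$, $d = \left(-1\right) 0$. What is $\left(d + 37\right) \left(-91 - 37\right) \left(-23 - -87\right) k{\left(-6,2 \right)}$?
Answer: $20914176$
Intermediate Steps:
$d = 0$
$k{\left(m,c \right)} = 15 + 7 c m$ ($k{\left(m,c \right)} = 7 c m + 15 = 15 + 7 c m$)
$\left(d + 37\right) \left(-91 - 37\right) \left(-23 - -87\right) k{\left(-6,2 \right)} = \left(0 + 37\right) \left(-91 - 37\right) \left(-23 - -87\right) \left(15 + 7 \cdot 2 \left(-6\right)\right) = 37 \left(-128\right) \left(-23 + 87\right) \left(15 - 84\right) = \left(-4736\right) 64 \left(-69\right) = \left(-303104\right) \left(-69\right) = 20914176$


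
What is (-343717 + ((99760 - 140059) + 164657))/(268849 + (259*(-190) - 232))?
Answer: -219359/219407 ≈ -0.99978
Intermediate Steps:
(-343717 + ((99760 - 140059) + 164657))/(268849 + (259*(-190) - 232)) = (-343717 + (-40299 + 164657))/(268849 + (-49210 - 232)) = (-343717 + 124358)/(268849 - 49442) = -219359/219407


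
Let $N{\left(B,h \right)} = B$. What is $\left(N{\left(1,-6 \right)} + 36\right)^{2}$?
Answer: $1369$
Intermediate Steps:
$\left(N{\left(1,-6 \right)} + 36\right)^{2} = \left(1 + 36\right)^{2} = 37^{2} = 1369$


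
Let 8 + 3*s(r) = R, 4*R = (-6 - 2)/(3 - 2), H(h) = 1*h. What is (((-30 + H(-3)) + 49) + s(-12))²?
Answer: 1444/9 ≈ 160.44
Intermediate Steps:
H(h) = h
R = -2 (R = ((-6 - 2)/(3 - 2))/4 = (-8/1)/4 = (-8*1)/4 = (¼)*(-8) = -2)
s(r) = -10/3 (s(r) = -8/3 + (⅓)*(-2) = -8/3 - ⅔ = -10/3)
(((-30 + H(-3)) + 49) + s(-12))² = (((-30 - 3) + 49) - 10/3)² = ((-33 + 49) - 10/3)² = (16 - 10/3)² = (38/3)² = 1444/9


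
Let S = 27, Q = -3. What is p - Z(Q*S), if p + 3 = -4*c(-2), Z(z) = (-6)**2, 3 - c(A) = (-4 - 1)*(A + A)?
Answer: 29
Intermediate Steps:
c(A) = 3 + 10*A (c(A) = 3 - (-4 - 1)*(A + A) = 3 - (-5)*2*A = 3 - (-10)*A = 3 + 10*A)
Z(z) = 36
p = 65 (p = -3 - 4*(3 + 10*(-2)) = -3 - 4*(3 - 20) = -3 - 4*(-17) = -3 + 68 = 65)
p - Z(Q*S) = 65 - 1*36 = 65 - 36 = 29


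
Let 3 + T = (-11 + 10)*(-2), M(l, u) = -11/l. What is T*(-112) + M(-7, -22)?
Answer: 795/7 ≈ 113.57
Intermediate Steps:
T = -1 (T = -3 + (-11 + 10)*(-2) = -3 - 1*(-2) = -3 + 2 = -1)
T*(-112) + M(-7, -22) = -1*(-112) - 11/(-7) = 112 - 11*(-⅐) = 112 + 11/7 = 795/7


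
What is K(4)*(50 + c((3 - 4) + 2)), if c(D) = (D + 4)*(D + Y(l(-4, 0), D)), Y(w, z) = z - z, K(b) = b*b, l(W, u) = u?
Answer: 880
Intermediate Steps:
K(b) = b²
Y(w, z) = 0
c(D) = D*(4 + D) (c(D) = (D + 4)*(D + 0) = (4 + D)*D = D*(4 + D))
K(4)*(50 + c((3 - 4) + 2)) = 4²*(50 + ((3 - 4) + 2)*(4 + ((3 - 4) + 2))) = 16*(50 + (-1 + 2)*(4 + (-1 + 2))) = 16*(50 + 1*(4 + 1)) = 16*(50 + 1*5) = 16*(50 + 5) = 16*55 = 880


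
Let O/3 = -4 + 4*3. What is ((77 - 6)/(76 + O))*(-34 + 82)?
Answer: 852/25 ≈ 34.080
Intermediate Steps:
O = 24 (O = 3*(-4 + 4*3) = 3*(-4 + 12) = 3*8 = 24)
((77 - 6)/(76 + O))*(-34 + 82) = ((77 - 6)/(76 + 24))*(-34 + 82) = (71/100)*48 = 852/25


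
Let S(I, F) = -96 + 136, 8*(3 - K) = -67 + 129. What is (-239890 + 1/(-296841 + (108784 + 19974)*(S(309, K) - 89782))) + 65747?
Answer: -2012274133708612/11555297277 ≈ -1.7414e+5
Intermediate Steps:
K = -19/4 (K = 3 - (-67 + 129)/8 = 3 - ⅛*62 = 3 - 31/4 = -19/4 ≈ -4.7500)
S(I, F) = 40
(-239890 + 1/(-296841 + (108784 + 19974)*(S(309, K) - 89782))) + 65747 = (-239890 + 1/(-296841 + (108784 + 19974)*(40 - 89782))) + 65747 = (-239890 + 1/(-296841 + 128758*(-89742))) + 65747 = (-239890 + 1/(-296841 - 11555000436)) + 65747 = (-239890 + 1/(-11555297277)) + 65747 = (-239890 - 1/11555297277) + 65747 = -2772000263779531/11555297277 + 65747 = -2012274133708612/11555297277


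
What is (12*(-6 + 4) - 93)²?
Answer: 13689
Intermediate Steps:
(12*(-6 + 4) - 93)² = (12*(-2) - 93)² = (-24 - 93)² = (-117)² = 13689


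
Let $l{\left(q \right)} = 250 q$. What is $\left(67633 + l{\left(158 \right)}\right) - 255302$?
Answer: $-148169$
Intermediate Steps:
$\left(67633 + l{\left(158 \right)}\right) - 255302 = \left(67633 + 250 \cdot 158\right) - 255302 = \left(67633 + 39500\right) - 255302 = 107133 - 255302 = -148169$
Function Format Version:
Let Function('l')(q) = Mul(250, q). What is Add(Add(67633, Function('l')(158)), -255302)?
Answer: -148169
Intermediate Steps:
Add(Add(67633, Function('l')(158)), -255302) = Add(Add(67633, Mul(250, 158)), -255302) = Add(Add(67633, 39500), -255302) = Add(107133, -255302) = -148169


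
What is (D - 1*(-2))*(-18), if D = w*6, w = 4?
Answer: -468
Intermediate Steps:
D = 24 (D = 4*6 = 24)
(D - 1*(-2))*(-18) = (24 - 1*(-2))*(-18) = (24 + 2)*(-18) = 26*(-18) = -468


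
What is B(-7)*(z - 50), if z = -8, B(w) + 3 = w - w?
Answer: 174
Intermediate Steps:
B(w) = -3 (B(w) = -3 + (w - w) = -3 + 0 = -3)
B(-7)*(z - 50) = -3*(-8 - 50) = -3*(-58) = 174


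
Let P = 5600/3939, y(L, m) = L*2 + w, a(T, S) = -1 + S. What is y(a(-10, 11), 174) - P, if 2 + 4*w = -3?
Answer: 273025/15756 ≈ 17.328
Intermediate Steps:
w = -5/4 (w = -½ + (¼)*(-3) = -½ - ¾ = -5/4 ≈ -1.2500)
y(L, m) = -5/4 + 2*L (y(L, m) = L*2 - 5/4 = 2*L - 5/4 = -5/4 + 2*L)
P = 5600/3939 (P = 5600*(1/3939) = 5600/3939 ≈ 1.4217)
y(a(-10, 11), 174) - P = (-5/4 + 2*(-1 + 11)) - 1*5600/3939 = (-5/4 + 2*10) - 5600/3939 = (-5/4 + 20) - 5600/3939 = 75/4 - 5600/3939 = 273025/15756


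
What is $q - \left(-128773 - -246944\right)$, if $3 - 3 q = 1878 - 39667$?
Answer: $- \frac{316721}{3} \approx -1.0557 \cdot 10^{5}$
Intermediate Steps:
$q = \frac{37792}{3}$ ($q = 1 - \frac{1878 - 39667}{3} = 1 - - \frac{37789}{3} = 1 + \frac{37789}{3} = \frac{37792}{3} \approx 12597.0$)
$q - \left(-128773 - -246944\right) = \frac{37792}{3} - \left(-128773 - -246944\right) = \frac{37792}{3} - \left(-128773 + 246944\right) = \frac{37792}{3} - 118171 = - \frac{316721}{3}$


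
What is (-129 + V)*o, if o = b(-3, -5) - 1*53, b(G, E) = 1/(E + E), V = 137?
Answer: -2124/5 ≈ -424.80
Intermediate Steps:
b(G, E) = 1/(2*E)
o = -531/10 (o = (½)/(-5) - 1*53 = (½)*(-⅕) - 53 = -⅒ - 53 = -531/10 ≈ -53.100)
(-129 + V)*o = (-129 + 137)*(-531/10) = 8*(-531/10) = -2124/5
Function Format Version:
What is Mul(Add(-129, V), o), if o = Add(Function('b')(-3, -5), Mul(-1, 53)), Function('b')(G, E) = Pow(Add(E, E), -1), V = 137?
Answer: Rational(-2124, 5) ≈ -424.80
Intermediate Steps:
Function('b')(G, E) = Mul(Rational(1, 2), Pow(E, -1)) (Function('b')(G, E) = Pow(Mul(2, E), -1) = Mul(Rational(1, 2), Pow(E, -1)))
o = Rational(-531, 10) (o = Add(Mul(Rational(1, 2), Pow(-5, -1)), Mul(-1, 53)) = Add(Mul(Rational(1, 2), Rational(-1, 5)), -53) = Add(Rational(-1, 10), -53) = Rational(-531, 10) ≈ -53.100)
Mul(Add(-129, V), o) = Mul(Add(-129, 137), Rational(-531, 10)) = Mul(8, Rational(-531, 10)) = Rational(-2124, 5)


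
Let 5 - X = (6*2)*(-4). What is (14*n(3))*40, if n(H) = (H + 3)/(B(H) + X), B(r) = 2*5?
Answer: 160/3 ≈ 53.333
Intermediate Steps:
X = 53 (X = 5 - 6*2*(-4) = 5 - 12*(-4) = 5 - 1*(-48) = 5 + 48 = 53)
B(r) = 10
n(H) = 1/21 + H/63 (n(H) = (H + 3)/(10 + 53) = (3 + H)/63 = (3 + H)*(1/63) = 1/21 + H/63)
(14*n(3))*40 = (14*(1/21 + (1/63)*3))*40 = (14*(1/21 + 1/21))*40 = (14*(2/21))*40 = (4/3)*40 = 160/3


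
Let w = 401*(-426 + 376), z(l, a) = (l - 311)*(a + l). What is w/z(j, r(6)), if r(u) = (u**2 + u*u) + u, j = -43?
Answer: 2005/1239 ≈ 1.6182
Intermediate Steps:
r(u) = u + 2*u**2 (r(u) = (u**2 + u**2) + u = 2*u**2 + u = u + 2*u**2)
z(l, a) = (-311 + l)*(a + l)
w = -20050 (w = 401*(-50) = -20050)
w/z(j, r(6)) = -20050/((-43)**2 - 1866*(1 + 2*6) - 311*(-43) + (6*(1 + 2*6))*(-43)) = -20050/(1849 - 1866*(1 + 12) + 13373 + (6*(1 + 12))*(-43)) = -20050/(1849 - 1866*13 + 13373 + (6*13)*(-43)) = -20050/(1849 - 311*78 + 13373 + 78*(-43)) = -20050/(1849 - 24258 + 13373 - 3354) = -20050/(-12390) = -20050*(-1/12390) = 2005/1239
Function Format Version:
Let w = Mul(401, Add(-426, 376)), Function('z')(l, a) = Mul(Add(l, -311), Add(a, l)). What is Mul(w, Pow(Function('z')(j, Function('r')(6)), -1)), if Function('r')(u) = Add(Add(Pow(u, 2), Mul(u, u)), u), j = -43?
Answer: Rational(2005, 1239) ≈ 1.6182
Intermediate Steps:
Function('r')(u) = Add(u, Mul(2, Pow(u, 2))) (Function('r')(u) = Add(Add(Pow(u, 2), Pow(u, 2)), u) = Add(Mul(2, Pow(u, 2)), u) = Add(u, Mul(2, Pow(u, 2))))
Function('z')(l, a) = Mul(Add(-311, l), Add(a, l))
w = -20050 (w = Mul(401, -50) = -20050)
Mul(w, Pow(Function('z')(j, Function('r')(6)), -1)) = Mul(-20050, Pow(Add(Pow(-43, 2), Mul(-311, Mul(6, Add(1, Mul(2, 6)))), Mul(-311, -43), Mul(Mul(6, Add(1, Mul(2, 6))), -43)), -1)) = Mul(-20050, Pow(Add(1849, Mul(-311, Mul(6, Add(1, 12))), 13373, Mul(Mul(6, Add(1, 12)), -43)), -1)) = Mul(-20050, Pow(Add(1849, Mul(-311, Mul(6, 13)), 13373, Mul(Mul(6, 13), -43)), -1)) = Mul(-20050, Pow(Add(1849, Mul(-311, 78), 13373, Mul(78, -43)), -1)) = Mul(-20050, Pow(Add(1849, -24258, 13373, -3354), -1)) = Mul(-20050, Pow(-12390, -1)) = Mul(-20050, Rational(-1, 12390)) = Rational(2005, 1239)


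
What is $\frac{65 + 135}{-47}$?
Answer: $- \frac{200}{47} \approx -4.2553$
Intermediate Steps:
$\frac{65 + 135}{-47} = \left(- \frac{1}{47}\right) 200 = - \frac{200}{47}$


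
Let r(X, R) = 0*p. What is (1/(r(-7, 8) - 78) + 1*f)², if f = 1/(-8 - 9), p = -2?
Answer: 9025/1758276 ≈ 0.0051329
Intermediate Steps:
r(X, R) = 0 (r(X, R) = 0*(-2) = 0)
f = -1/17 (f = 1/(-17) = -1/17 ≈ -0.058824)
(1/(r(-7, 8) - 78) + 1*f)² = (1/(0 - 78) + 1*(-1/17))² = (1/(-78) - 1/17)² = (-1/78 - 1/17)² = (-95/1326)² = 9025/1758276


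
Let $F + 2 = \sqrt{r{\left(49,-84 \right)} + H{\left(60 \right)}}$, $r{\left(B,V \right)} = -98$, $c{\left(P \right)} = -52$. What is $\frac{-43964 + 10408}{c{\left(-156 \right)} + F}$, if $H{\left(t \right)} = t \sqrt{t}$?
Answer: $\frac{33556}{54 - \sqrt{-98 + 120 \sqrt{15}}} \approx 962.9$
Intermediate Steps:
$H{\left(t \right)} = t^{\frac{3}{2}}$
$F = -2 + \sqrt{-98 + 120 \sqrt{15}}$ ($F = -2 + \sqrt{-98 + 60^{\frac{3}{2}}} = -2 + \sqrt{-98 + 120 \sqrt{15}} \approx 17.151$)
$\frac{-43964 + 10408}{c{\left(-156 \right)} + F} = \frac{-43964 + 10408}{-52 - \left(2 - \sqrt{-98 + 120 \sqrt{15}}\right)} = - \frac{33556}{-54 + \sqrt{-98 + 120 \sqrt{15}}}$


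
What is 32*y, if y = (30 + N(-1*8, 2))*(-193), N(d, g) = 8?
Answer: -234688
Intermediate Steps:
y = -7334 (y = (30 + 8)*(-193) = 38*(-193) = -7334)
32*y = 32*(-7334) = -234688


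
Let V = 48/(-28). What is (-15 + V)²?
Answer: 13689/49 ≈ 279.37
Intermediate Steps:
V = -12/7 (V = 48*(-1/28) = -12/7 ≈ -1.7143)
(-15 + V)² = (-15 - 12/7)² = (-117/7)² = 13689/49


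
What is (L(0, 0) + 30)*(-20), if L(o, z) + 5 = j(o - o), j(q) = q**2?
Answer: -500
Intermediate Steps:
L(o, z) = -5 (L(o, z) = -5 + (o - o)**2 = -5 + 0**2 = -5 + 0 = -5)
(L(0, 0) + 30)*(-20) = (-5 + 30)*(-20) = 25*(-20) = -500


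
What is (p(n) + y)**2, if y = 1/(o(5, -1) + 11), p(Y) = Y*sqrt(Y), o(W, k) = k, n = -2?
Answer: (1 - 20*I*sqrt(2))**2/100 ≈ -7.99 - 0.56569*I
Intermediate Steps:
p(Y) = Y**(3/2)
y = 1/10 (y = 1/(-1 + 11) = 1/10 ≈ 0.10000)
(p(n) + y)**2 = ((-2)**(3/2) + 1/10)**2 = (-2*I*sqrt(2) + 1/10)**2 = (1/10 - 2*I*sqrt(2))**2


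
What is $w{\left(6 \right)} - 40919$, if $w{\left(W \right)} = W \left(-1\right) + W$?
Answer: $-40919$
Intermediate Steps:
$w{\left(W \right)} = 0$ ($w{\left(W \right)} = - W + W = 0$)
$w{\left(6 \right)} - 40919 = 0 - 40919 = -40919$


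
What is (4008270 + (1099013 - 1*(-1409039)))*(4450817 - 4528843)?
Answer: -508442540372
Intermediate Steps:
(4008270 + (1099013 - 1*(-1409039)))*(4450817 - 4528843) = (4008270 + (1099013 + 1409039))*(-78026) = (4008270 + 2508052)*(-78026) = 6516322*(-78026) = -508442540372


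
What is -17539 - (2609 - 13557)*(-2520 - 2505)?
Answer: -55031239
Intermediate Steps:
-17539 - (2609 - 13557)*(-2520 - 2505) = -17539 - (-10948)*(-5025) = -17539 - 1*55013700 = -17539 - 55013700 = -55031239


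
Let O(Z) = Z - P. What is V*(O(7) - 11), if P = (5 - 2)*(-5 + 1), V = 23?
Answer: 184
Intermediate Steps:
P = -12 (P = 3*(-4) = -12)
O(Z) = 12 + Z (O(Z) = Z - 1*(-12) = Z + 12 = 12 + Z)
V*(O(7) - 11) = 23*((12 + 7) - 11) = 23*(19 - 11) = 23*8 = 184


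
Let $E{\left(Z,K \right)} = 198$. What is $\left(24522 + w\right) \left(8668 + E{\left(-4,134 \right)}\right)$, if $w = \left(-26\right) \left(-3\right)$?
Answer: $218103600$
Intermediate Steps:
$w = 78$
$\left(24522 + w\right) \left(8668 + E{\left(-4,134 \right)}\right) = \left(24522 + 78\right) \left(8668 + 198\right) = 24600 \cdot 8866 = 218103600$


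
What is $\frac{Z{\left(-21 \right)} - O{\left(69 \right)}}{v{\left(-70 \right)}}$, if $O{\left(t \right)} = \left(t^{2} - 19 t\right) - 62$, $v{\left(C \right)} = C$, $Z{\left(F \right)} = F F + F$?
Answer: $\frac{212}{5} \approx 42.4$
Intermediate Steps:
$Z{\left(F \right)} = F + F^{2}$ ($Z{\left(F \right)} = F^{2} + F = F + F^{2}$)
$O{\left(t \right)} = -62 + t^{2} - 19 t$
$\frac{Z{\left(-21 \right)} - O{\left(69 \right)}}{v{\left(-70 \right)}} = \frac{- 21 \left(1 - 21\right) - \left(-62 + 69^{2} - 1311\right)}{-70} = \left(\left(-21\right) \left(-20\right) - \left(-62 + 4761 - 1311\right)\right) \left(- \frac{1}{70}\right) = \left(420 - 3388\right) \left(- \frac{1}{70}\right) = \left(-2968\right) \left(- \frac{1}{70}\right) = \frac{212}{5}$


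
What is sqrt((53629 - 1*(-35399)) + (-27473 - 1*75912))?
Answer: 7*I*sqrt(293) ≈ 119.82*I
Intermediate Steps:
sqrt((53629 - 1*(-35399)) + (-27473 - 1*75912)) = sqrt((53629 + 35399) + (-27473 - 75912)) = sqrt(89028 - 103385) = sqrt(-14357) = 7*I*sqrt(293)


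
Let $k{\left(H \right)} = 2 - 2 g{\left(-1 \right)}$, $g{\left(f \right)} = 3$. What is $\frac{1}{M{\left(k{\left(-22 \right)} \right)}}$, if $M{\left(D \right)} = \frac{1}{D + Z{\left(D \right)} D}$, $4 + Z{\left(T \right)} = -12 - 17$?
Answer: $128$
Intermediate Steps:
$Z{\left(T \right)} = -33$ ($Z{\left(T \right)} = -4 - 29 = -33$)
$k{\left(H \right)} = -4$ ($k{\left(H \right)} = 2 - 6 = -4$)
$M{\left(D \right)} = - \frac{1}{32 D}$ ($M{\left(D \right)} = \frac{1}{D - 33 D} = \frac{1}{\left(-32\right) D} = - \frac{1}{32 D}$)
$\frac{1}{M{\left(k{\left(-22 \right)} \right)}} = \frac{1}{\left(- \frac{1}{32}\right) \frac{1}{-4}} = \frac{1}{\left(- \frac{1}{32}\right) \left(- \frac{1}{4}\right)} = \frac{1}{\frac{1}{128}} = 128$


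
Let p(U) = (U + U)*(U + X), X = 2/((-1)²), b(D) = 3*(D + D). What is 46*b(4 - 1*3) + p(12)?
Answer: 612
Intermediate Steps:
b(D) = 6*D (b(D) = 3*(2*D) = 6*D)
X = 2 (X = 2/1 = 2*1 = 2)
p(U) = 2*U*(2 + U) (p(U) = (U + U)*(U + 2) = (2*U)*(2 + U) = 2*U*(2 + U))
46*b(4 - 1*3) + p(12) = 46*(6*(4 - 1*3)) + 2*12*(2 + 12) = 46*(6*(4 - 3)) + 2*12*14 = 46*(6*1) + 336 = 46*6 + 336 = 276 + 336 = 612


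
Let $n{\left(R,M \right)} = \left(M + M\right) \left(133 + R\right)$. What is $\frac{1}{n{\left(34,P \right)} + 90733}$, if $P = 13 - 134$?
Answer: $\frac{1}{50319} \approx 1.9873 \cdot 10^{-5}$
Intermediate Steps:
$P = -121$ ($P = 13 - 134 = -121$)
$n{\left(R,M \right)} = 2 M \left(133 + R\right)$
$\frac{1}{n{\left(34,P \right)} + 90733} = \frac{1}{2 \left(-121\right) \left(133 + 34\right) + 90733} = \frac{1}{2 \left(-121\right) 167 + 90733} = \frac{1}{-40414 + 90733} = \frac{1}{50319}$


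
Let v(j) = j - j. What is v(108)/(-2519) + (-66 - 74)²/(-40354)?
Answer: -9800/20177 ≈ -0.48570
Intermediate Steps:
v(j) = 0
v(108)/(-2519) + (-66 - 74)²/(-40354) = 0/(-2519) + (-66 - 74)²/(-40354) = 0*(-1/2519) + (-140)²*(-1/40354) = 0 + 19600*(-1/40354) = 0 - 9800/20177 = -9800/20177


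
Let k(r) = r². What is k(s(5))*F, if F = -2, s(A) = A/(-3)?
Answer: -50/9 ≈ -5.5556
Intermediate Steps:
s(A) = -A/3 (s(A) = A*(-⅓) = -A/3)
k(s(5))*F = (-⅓*5)²*(-2) = (-5/3)²*(-2) = (25/9)*(-2) = -50/9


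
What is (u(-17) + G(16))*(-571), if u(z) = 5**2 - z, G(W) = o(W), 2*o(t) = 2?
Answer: -24553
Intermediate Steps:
o(t) = 1 (o(t) = (1/2)*2 = 1)
G(W) = 1
u(z) = 25 - z
(u(-17) + G(16))*(-571) = ((25 - 1*(-17)) + 1)*(-571) = ((25 + 17) + 1)*(-571) = (42 + 1)*(-571) = 43*(-571) = -24553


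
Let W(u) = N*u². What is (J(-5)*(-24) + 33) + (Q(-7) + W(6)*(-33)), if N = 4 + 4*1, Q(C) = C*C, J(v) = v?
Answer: -9302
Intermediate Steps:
Q(C) = C²
N = 8 (N = 4 + 4 = 8)
W(u) = 8*u²
(J(-5)*(-24) + 33) + (Q(-7) + W(6)*(-33)) = (-5*(-24) + 33) + ((-7)² + (8*6²)*(-33)) = (120 + 33) + (49 + (8*36)*(-33)) = 153 + (49 + 288*(-33)) = 153 + (49 - 9504) = 153 - 9455 = -9302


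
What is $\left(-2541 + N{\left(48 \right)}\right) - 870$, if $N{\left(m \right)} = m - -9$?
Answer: $-3354$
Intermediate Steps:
$N{\left(m \right)} = 9 + m$ ($N{\left(m \right)} = m + 9 = 9 + m$)
$\left(-2541 + N{\left(48 \right)}\right) - 870 = \left(-2541 + \left(9 + 48\right)\right) - 870 = \left(-2541 + 57\right) - 870 = -2484 - 870 = -3354$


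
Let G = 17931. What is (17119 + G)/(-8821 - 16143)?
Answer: -17525/12482 ≈ -1.4040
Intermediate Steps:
(17119 + G)/(-8821 - 16143) = (17119 + 17931)/(-8821 - 16143) = 35050/(-24964) = 35050*(-1/24964) = -17525/12482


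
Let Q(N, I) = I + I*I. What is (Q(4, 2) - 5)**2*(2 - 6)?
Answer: -4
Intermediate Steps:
Q(N, I) = I + I**2
(Q(4, 2) - 5)**2*(2 - 6) = (2*(1 + 2) - 5)**2*(2 - 6) = (2*3 - 5)**2*(-4) = (6 - 5)**2*(-4) = 1**2*(-4) = 1*(-4) = -4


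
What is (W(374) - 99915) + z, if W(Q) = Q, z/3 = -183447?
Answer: -649882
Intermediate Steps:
z = -550341 (z = 3*(-183447) = -550341)
(W(374) - 99915) + z = (374 - 99915) - 550341 = -99541 - 550341 = -649882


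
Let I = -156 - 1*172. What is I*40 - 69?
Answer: -13189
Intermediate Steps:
I = -328 (I = -156 - 172 = -328)
I*40 - 69 = -328*40 - 69 = -13120 - 69 = -13189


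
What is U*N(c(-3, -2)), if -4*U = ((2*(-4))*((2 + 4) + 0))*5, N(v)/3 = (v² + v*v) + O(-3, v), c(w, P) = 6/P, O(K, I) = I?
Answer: 2700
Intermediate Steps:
N(v) = 3*v + 6*v² (N(v) = 3*((v² + v*v) + v) = 3*((v² + v²) + v) = 3*(2*v² + v) = 3*(v + 2*v²) = 3*v + 6*v²)
U = 60 (U = -(2*(-4))*((2 + 4) + 0)*5/4 = -(-8*(6 + 0))*5/4 = -(-8*6)*5/4 = -(-12)*5 = -¼*(-240) = 60)
U*N(c(-3, -2)) = 60*(3*(6/(-2))*(1 + 2*(6/(-2)))) = 60*(3*(6*(-½))*(1 + 2*(6*(-½)))) = 60*(3*(-3)*(1 + 2*(-3))) = 60*(3*(-3)*(1 - 6)) = 60*(3*(-3)*(-5)) = 60*45 = 2700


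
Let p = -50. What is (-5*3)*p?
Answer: 750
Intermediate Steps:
(-5*3)*p = -5*3*(-50) = -15*(-50) = 750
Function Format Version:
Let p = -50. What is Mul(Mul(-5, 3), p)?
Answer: 750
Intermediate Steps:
Mul(Mul(-5, 3), p) = Mul(Mul(-5, 3), -50) = Mul(-15, -50) = 750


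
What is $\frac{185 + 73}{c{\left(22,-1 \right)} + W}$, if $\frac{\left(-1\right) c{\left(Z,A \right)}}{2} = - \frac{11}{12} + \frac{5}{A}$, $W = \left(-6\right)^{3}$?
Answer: $- \frac{1548}{1225} \approx -1.2637$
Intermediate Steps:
$W = -216$
$c{\left(Z,A \right)} = \frac{11}{6} - \frac{10}{A}$ ($c{\left(Z,A \right)} = - 2 \left(- \frac{11}{12} + \frac{5}{A}\right) = \frac{11}{6} - \frac{10}{A}$)
$\frac{185 + 73}{c{\left(22,-1 \right)} + W} = \frac{185 + 73}{\left(\frac{11}{6} - \frac{10}{-1}\right) - 216} = \frac{258}{\left(\frac{11}{6} - -10\right) - 216} = \frac{258}{\left(\frac{11}{6} + 10\right) - 216} = \frac{258}{\frac{71}{6} - 216} = \frac{258}{- \frac{1225}{6}} = 258 \left(- \frac{6}{1225}\right) = - \frac{1548}{1225}$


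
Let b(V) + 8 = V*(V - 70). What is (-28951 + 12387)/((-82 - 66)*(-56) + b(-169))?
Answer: -16564/48671 ≈ -0.34033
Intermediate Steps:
b(V) = -8 + V*(-70 + V) (b(V) = -8 + V*(V - 70) = -8 + V*(-70 + V))
(-28951 + 12387)/((-82 - 66)*(-56) + b(-169)) = (-28951 + 12387)/((-82 - 66)*(-56) + (-8 + (-169)**2 - 70*(-169))) = -16564/(-148*(-56) + (-8 + 28561 + 11830)) = -16564/(8288 + 40383) = -16564/48671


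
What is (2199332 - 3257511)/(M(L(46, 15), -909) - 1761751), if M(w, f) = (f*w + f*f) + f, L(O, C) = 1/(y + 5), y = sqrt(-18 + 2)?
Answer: 10157482442759/8989385852168 + 961884711*I/8989385852168 ≈ 1.1299 + 0.000107*I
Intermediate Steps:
y = 4*I (y = sqrt(-16) = 4*I ≈ 4.0*I)
L(O, C) = (5 - 4*I)/41 (L(O, C) = 1/(4*I + 5) = 1/(5 + 4*I) = (5 - 4*I)/41)
M(w, f) = f + f**2 + f*w (M(w, f) = (f*w + f**2) + f = (f**2 + f*w) + f = f + f**2 + f*w)
(2199332 - 3257511)/(M(L(46, 15), -909) - 1761751) = (2199332 - 3257511)/(-909*(1 - 909 + (5/41 - 4*I/41)) - 1761751) = -1058179/(-909*(-37223/41 - 4*I/41) - 1761751) = -1058179/((33835707/41 + 3636*I/41) - 1761751) = -1058179*41*(-38396084/41 - 3636*I/41)/35957543408672 = -43385339*(-38396084/41 - 3636*I/41)/35957543408672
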